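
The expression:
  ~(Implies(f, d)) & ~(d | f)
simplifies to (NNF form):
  False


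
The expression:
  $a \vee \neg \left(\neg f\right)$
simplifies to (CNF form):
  $a \vee f$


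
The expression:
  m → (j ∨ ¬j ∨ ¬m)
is always true.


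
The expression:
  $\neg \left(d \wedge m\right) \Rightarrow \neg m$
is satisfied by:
  {d: True, m: False}
  {m: False, d: False}
  {m: True, d: True}


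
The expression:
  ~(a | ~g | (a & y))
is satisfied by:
  {g: True, a: False}


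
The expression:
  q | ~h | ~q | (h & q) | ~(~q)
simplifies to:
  True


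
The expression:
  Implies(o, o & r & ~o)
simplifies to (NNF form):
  ~o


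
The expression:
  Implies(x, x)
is always true.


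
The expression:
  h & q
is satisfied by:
  {h: True, q: True}


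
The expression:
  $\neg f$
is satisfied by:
  {f: False}


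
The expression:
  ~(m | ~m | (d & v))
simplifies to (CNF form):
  False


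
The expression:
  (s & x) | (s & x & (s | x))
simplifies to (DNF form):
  s & x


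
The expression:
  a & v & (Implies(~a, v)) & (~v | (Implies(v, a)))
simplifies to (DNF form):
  a & v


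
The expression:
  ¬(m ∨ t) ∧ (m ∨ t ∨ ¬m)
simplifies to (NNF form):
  ¬m ∧ ¬t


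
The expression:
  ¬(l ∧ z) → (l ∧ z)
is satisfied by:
  {z: True, l: True}


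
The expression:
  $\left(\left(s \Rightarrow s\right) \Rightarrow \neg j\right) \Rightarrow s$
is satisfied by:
  {s: True, j: True}
  {s: True, j: False}
  {j: True, s: False}


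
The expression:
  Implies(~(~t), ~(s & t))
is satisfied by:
  {s: False, t: False}
  {t: True, s: False}
  {s: True, t: False}


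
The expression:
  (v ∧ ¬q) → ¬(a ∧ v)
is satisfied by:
  {q: True, v: False, a: False}
  {v: False, a: False, q: False}
  {a: True, q: True, v: False}
  {a: True, v: False, q: False}
  {q: True, v: True, a: False}
  {v: True, q: False, a: False}
  {a: True, v: True, q: True}


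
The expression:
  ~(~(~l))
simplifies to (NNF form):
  ~l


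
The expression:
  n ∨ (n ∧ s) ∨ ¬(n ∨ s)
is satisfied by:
  {n: True, s: False}
  {s: False, n: False}
  {s: True, n: True}


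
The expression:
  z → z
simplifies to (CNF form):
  True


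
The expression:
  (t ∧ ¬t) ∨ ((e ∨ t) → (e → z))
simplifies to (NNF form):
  z ∨ ¬e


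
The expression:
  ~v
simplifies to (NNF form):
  ~v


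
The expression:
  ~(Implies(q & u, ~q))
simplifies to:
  q & u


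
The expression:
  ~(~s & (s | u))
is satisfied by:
  {s: True, u: False}
  {u: False, s: False}
  {u: True, s: True}


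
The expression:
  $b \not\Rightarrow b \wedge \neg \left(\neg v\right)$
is never true.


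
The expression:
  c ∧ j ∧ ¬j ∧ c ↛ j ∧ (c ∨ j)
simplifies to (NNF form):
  False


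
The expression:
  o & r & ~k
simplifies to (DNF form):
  o & r & ~k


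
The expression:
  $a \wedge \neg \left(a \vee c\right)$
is never true.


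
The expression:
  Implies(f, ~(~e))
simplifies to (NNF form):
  e | ~f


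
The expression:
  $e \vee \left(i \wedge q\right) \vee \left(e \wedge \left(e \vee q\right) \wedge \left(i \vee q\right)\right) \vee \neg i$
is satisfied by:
  {q: True, e: True, i: False}
  {q: True, e: False, i: False}
  {e: True, q: False, i: False}
  {q: False, e: False, i: False}
  {i: True, q: True, e: True}
  {i: True, q: True, e: False}
  {i: True, e: True, q: False}


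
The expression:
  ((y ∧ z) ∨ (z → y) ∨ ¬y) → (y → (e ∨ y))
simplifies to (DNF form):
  True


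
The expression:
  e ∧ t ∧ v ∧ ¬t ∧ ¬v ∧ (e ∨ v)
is never true.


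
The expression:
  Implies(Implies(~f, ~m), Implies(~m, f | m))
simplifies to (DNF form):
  f | m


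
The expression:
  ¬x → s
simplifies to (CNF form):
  s ∨ x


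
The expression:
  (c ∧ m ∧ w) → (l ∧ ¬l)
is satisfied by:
  {w: False, m: False, c: False}
  {c: True, w: False, m: False}
  {m: True, w: False, c: False}
  {c: True, m: True, w: False}
  {w: True, c: False, m: False}
  {c: True, w: True, m: False}
  {m: True, w: True, c: False}


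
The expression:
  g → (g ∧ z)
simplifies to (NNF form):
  z ∨ ¬g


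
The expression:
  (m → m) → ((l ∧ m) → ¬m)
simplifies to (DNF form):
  ¬l ∨ ¬m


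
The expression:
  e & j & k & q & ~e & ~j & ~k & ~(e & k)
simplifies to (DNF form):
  False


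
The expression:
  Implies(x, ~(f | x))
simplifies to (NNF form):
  ~x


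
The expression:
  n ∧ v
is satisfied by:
  {n: True, v: True}


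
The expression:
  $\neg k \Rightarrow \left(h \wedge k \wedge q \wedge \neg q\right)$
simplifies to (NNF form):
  $k$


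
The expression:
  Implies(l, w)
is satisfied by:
  {w: True, l: False}
  {l: False, w: False}
  {l: True, w: True}


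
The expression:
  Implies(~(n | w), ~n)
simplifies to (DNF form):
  True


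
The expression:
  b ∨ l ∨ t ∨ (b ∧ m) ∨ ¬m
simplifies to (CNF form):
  b ∨ l ∨ t ∨ ¬m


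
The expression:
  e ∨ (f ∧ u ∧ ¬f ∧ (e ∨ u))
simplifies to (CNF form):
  e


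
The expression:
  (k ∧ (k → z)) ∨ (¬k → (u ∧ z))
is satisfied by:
  {k: True, u: True, z: True}
  {k: True, u: True, z: False}
  {k: True, z: True, u: False}
  {k: True, z: False, u: False}
  {u: True, z: True, k: False}


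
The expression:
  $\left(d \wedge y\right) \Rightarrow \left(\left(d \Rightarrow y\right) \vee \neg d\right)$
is always true.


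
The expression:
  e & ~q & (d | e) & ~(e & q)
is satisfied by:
  {e: True, q: False}


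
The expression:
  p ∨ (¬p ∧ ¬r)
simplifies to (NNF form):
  p ∨ ¬r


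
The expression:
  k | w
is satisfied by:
  {k: True, w: True}
  {k: True, w: False}
  {w: True, k: False}


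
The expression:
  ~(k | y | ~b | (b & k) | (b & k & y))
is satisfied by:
  {b: True, y: False, k: False}


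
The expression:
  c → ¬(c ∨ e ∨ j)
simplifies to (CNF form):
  ¬c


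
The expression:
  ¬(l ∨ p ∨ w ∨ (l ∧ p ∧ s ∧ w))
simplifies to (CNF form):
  ¬l ∧ ¬p ∧ ¬w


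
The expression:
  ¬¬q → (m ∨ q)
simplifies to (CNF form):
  True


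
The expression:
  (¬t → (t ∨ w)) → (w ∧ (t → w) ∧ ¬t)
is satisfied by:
  {t: False}


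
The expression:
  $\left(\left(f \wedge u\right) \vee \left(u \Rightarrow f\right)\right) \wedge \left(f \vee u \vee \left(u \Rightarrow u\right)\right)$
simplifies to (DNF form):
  $f \vee \neg u$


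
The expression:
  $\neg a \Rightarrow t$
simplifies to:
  $a \vee t$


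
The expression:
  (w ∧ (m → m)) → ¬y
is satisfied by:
  {w: False, y: False}
  {y: True, w: False}
  {w: True, y: False}


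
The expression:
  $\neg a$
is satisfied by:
  {a: False}


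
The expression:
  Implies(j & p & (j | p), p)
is always true.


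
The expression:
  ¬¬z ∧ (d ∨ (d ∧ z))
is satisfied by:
  {z: True, d: True}


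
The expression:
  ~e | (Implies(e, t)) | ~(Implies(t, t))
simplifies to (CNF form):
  t | ~e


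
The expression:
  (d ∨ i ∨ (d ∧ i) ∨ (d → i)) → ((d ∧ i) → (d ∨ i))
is always true.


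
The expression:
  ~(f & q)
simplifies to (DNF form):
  ~f | ~q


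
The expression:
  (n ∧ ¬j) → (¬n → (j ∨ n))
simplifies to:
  True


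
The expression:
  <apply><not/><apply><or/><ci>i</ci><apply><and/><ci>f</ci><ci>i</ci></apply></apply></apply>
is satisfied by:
  {i: False}


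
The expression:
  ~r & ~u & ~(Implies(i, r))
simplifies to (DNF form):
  i & ~r & ~u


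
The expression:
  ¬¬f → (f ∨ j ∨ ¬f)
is always true.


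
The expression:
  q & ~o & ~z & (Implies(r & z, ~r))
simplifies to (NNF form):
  q & ~o & ~z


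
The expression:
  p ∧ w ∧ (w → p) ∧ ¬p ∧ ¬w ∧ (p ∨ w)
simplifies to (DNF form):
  False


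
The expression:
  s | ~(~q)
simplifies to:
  q | s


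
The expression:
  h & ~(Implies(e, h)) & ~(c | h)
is never true.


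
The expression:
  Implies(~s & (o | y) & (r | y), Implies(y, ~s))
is always true.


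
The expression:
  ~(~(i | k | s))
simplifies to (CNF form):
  i | k | s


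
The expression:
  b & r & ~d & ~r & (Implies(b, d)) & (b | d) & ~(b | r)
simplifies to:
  False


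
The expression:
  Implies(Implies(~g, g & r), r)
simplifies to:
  r | ~g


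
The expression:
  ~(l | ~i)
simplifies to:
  i & ~l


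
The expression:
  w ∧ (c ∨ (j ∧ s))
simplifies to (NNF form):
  w ∧ (c ∨ j) ∧ (c ∨ s)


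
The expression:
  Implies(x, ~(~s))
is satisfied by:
  {s: True, x: False}
  {x: False, s: False}
  {x: True, s: True}


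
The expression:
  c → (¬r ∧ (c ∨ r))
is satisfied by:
  {c: False, r: False}
  {r: True, c: False}
  {c: True, r: False}


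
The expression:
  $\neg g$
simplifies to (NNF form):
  $\neg g$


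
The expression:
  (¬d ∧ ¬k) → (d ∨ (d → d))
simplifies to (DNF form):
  True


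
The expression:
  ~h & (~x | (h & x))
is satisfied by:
  {x: False, h: False}


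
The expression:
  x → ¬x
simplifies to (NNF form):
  ¬x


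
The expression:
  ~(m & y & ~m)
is always true.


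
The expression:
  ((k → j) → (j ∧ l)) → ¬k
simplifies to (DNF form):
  (j ∧ ¬l) ∨ ¬k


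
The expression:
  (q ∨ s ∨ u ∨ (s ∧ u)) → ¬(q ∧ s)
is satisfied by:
  {s: False, q: False}
  {q: True, s: False}
  {s: True, q: False}


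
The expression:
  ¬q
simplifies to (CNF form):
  ¬q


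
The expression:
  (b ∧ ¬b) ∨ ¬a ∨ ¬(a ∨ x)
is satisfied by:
  {a: False}


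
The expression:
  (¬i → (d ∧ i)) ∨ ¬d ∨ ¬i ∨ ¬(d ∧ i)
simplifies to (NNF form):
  True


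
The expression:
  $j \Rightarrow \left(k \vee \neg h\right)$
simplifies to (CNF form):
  $k \vee \neg h \vee \neg j$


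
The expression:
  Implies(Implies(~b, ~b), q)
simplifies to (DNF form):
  q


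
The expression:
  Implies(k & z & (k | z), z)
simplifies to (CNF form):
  True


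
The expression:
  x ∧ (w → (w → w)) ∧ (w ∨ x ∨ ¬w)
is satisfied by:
  {x: True}


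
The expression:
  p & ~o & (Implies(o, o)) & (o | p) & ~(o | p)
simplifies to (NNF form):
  False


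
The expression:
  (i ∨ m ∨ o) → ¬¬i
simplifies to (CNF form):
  (i ∨ ¬m) ∧ (i ∨ ¬o)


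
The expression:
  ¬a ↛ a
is always true.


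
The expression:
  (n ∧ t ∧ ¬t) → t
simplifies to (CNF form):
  True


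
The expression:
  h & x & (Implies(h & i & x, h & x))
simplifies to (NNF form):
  h & x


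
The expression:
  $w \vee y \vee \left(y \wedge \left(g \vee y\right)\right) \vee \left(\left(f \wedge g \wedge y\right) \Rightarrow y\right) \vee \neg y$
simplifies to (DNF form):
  $\text{True}$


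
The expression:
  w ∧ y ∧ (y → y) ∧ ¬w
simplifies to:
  False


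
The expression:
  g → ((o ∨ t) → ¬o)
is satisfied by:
  {g: False, o: False}
  {o: True, g: False}
  {g: True, o: False}


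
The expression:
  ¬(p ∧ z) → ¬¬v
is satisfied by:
  {z: True, v: True, p: True}
  {z: True, v: True, p: False}
  {v: True, p: True, z: False}
  {v: True, p: False, z: False}
  {z: True, p: True, v: False}


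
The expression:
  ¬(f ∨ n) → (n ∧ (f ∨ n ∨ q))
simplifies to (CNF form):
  f ∨ n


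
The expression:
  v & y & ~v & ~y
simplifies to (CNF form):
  False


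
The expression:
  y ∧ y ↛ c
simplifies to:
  y ∧ ¬c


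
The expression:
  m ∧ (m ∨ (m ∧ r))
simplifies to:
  m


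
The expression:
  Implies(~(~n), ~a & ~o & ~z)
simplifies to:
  ~n | (~a & ~o & ~z)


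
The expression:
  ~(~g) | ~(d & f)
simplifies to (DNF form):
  g | ~d | ~f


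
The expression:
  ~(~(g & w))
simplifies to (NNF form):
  g & w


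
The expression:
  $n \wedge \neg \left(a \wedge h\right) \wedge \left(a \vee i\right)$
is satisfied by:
  {i: True, n: True, h: False, a: False}
  {a: True, i: True, n: True, h: False}
  {a: True, n: True, i: False, h: False}
  {h: True, i: True, n: True, a: False}


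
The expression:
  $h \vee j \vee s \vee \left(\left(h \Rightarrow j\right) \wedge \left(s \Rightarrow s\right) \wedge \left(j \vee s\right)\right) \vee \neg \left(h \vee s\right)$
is always true.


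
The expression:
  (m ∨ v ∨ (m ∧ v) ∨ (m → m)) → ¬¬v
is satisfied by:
  {v: True}


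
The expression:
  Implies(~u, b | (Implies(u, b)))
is always true.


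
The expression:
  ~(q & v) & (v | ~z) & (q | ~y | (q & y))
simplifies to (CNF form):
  (q | ~y) & (v | ~z) & (~q | ~v)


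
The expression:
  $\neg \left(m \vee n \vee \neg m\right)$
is never true.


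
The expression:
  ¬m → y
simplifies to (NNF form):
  m ∨ y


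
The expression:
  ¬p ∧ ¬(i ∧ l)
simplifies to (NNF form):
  ¬p ∧ (¬i ∨ ¬l)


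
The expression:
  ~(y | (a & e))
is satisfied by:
  {y: False, e: False, a: False}
  {a: True, y: False, e: False}
  {e: True, y: False, a: False}


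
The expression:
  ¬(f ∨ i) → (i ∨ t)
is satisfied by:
  {i: True, t: True, f: True}
  {i: True, t: True, f: False}
  {i: True, f: True, t: False}
  {i: True, f: False, t: False}
  {t: True, f: True, i: False}
  {t: True, f: False, i: False}
  {f: True, t: False, i: False}


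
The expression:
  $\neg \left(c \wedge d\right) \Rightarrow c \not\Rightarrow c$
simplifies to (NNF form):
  $c \wedge d$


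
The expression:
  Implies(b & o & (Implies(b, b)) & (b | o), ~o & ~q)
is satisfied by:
  {o: False, b: False}
  {b: True, o: False}
  {o: True, b: False}


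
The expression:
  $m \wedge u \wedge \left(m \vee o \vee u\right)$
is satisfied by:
  {m: True, u: True}


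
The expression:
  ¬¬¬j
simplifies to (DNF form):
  ¬j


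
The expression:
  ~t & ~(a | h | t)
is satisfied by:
  {h: False, t: False, a: False}


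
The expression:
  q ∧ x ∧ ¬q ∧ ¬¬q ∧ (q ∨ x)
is never true.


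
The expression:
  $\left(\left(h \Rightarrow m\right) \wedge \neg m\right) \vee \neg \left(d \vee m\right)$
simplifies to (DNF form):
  $\left(\neg d \wedge \neg m\right) \vee \left(\neg h \wedge \neg m\right)$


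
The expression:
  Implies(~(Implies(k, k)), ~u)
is always true.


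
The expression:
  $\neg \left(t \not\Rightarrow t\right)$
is always true.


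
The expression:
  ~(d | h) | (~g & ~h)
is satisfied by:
  {g: False, h: False, d: False}
  {d: True, g: False, h: False}
  {g: True, d: False, h: False}


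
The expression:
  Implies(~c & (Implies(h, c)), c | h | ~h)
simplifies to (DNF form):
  True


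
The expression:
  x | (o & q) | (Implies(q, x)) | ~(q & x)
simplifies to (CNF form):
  True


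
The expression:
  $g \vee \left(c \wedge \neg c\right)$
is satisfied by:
  {g: True}


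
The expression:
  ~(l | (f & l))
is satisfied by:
  {l: False}


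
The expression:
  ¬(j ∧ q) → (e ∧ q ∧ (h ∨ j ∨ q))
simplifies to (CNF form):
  q ∧ (e ∨ j)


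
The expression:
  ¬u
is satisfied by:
  {u: False}


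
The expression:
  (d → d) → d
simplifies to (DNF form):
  d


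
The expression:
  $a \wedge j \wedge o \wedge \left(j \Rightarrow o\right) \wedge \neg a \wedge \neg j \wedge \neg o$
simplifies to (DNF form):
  $\text{False}$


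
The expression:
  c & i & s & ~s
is never true.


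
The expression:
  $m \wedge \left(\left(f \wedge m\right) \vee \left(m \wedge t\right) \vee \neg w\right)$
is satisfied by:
  {t: True, f: True, m: True, w: False}
  {t: True, m: True, w: False, f: False}
  {f: True, m: True, w: False, t: False}
  {m: True, f: False, w: False, t: False}
  {t: True, w: True, m: True, f: True}
  {t: True, w: True, m: True, f: False}
  {w: True, m: True, f: True, t: False}


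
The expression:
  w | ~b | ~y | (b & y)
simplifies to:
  True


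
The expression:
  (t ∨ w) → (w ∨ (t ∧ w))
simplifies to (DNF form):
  w ∨ ¬t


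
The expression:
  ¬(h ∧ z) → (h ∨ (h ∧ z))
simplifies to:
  h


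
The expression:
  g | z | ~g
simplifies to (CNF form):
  True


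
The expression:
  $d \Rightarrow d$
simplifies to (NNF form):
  $\text{True}$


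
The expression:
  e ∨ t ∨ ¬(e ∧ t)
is always true.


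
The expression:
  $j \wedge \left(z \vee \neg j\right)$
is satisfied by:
  {z: True, j: True}


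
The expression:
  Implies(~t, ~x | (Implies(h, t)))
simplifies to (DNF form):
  t | ~h | ~x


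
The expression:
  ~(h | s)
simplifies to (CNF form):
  ~h & ~s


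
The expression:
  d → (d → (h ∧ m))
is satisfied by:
  {h: True, m: True, d: False}
  {h: True, m: False, d: False}
  {m: True, h: False, d: False}
  {h: False, m: False, d: False}
  {d: True, h: True, m: True}


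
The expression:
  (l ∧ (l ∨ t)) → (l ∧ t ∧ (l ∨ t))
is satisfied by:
  {t: True, l: False}
  {l: False, t: False}
  {l: True, t: True}


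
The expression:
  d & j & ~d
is never true.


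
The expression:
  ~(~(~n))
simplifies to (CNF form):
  ~n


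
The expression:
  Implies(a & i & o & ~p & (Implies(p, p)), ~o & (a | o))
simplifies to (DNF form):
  p | ~a | ~i | ~o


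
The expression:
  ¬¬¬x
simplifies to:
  ¬x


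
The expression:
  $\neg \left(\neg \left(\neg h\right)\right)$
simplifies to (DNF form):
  $\neg h$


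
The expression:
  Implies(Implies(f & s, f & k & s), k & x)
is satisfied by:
  {k: True, f: True, x: True, s: True}
  {k: True, f: True, x: True, s: False}
  {k: True, x: True, s: True, f: False}
  {k: True, x: True, s: False, f: False}
  {f: True, x: True, s: True, k: False}
  {f: True, s: True, x: False, k: False}


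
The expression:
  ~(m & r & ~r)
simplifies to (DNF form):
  True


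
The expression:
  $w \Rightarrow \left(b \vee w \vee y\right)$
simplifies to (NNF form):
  $\text{True}$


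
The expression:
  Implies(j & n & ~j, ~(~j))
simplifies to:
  True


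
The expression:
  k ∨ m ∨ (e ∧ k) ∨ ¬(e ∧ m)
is always true.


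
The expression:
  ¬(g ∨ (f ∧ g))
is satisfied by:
  {g: False}


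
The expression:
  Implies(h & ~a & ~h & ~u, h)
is always true.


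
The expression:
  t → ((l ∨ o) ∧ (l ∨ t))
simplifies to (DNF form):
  l ∨ o ∨ ¬t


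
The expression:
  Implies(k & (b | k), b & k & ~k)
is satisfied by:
  {k: False}


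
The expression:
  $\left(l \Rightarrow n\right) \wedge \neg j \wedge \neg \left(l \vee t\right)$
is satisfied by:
  {l: False, t: False, j: False}


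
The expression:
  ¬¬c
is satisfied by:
  {c: True}


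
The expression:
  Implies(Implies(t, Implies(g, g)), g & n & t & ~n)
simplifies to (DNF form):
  False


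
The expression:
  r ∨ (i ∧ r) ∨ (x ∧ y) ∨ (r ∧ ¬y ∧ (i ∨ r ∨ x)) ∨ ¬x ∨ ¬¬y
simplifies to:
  r ∨ y ∨ ¬x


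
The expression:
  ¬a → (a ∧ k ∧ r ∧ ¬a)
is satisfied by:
  {a: True}


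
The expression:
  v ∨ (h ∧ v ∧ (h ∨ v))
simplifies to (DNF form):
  v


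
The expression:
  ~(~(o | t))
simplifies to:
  o | t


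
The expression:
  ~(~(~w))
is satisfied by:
  {w: False}


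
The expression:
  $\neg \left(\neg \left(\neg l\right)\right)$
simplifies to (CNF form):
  $\neg l$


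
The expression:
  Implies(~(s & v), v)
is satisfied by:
  {v: True}


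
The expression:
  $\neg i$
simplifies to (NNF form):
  $\neg i$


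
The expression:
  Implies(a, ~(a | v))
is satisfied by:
  {a: False}


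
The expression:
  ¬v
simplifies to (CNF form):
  ¬v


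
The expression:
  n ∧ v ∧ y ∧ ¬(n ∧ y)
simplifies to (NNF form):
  False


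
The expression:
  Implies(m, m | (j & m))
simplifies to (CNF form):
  True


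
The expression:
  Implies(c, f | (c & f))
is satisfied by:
  {f: True, c: False}
  {c: False, f: False}
  {c: True, f: True}


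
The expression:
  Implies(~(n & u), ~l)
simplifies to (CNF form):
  (n | ~l) & (u | ~l)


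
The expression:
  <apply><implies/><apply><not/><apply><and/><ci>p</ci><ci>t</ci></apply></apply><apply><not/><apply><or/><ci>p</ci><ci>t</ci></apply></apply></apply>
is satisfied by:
  {p: False, t: False}
  {t: True, p: True}


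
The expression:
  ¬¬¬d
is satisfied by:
  {d: False}


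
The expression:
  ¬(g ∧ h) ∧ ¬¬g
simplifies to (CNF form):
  g ∧ ¬h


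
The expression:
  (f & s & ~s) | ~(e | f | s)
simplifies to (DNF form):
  ~e & ~f & ~s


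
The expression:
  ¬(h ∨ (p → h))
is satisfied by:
  {p: True, h: False}


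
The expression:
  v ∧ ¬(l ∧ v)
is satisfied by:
  {v: True, l: False}


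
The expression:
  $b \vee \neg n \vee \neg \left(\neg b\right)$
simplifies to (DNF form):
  $b \vee \neg n$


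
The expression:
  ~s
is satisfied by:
  {s: False}


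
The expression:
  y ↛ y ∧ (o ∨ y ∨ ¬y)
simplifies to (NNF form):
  False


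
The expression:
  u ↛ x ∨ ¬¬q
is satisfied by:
  {q: True, u: True, x: False}
  {q: True, u: False, x: False}
  {x: True, q: True, u: True}
  {x: True, q: True, u: False}
  {u: True, x: False, q: False}


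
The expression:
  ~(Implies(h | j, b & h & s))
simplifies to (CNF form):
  (h | j) & (h | ~h) & (h | j | ~b) & (h | j | ~s) & (h | ~b | ~h) & (h | ~h | ~s) & (j | ~b | ~s) & (~b | ~h | ~s)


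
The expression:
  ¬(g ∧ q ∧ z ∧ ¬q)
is always true.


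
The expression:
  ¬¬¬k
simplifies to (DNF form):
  ¬k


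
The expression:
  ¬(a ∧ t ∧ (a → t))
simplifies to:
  ¬a ∨ ¬t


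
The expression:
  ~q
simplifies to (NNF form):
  ~q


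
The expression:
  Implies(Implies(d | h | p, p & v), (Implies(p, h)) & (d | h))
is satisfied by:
  {h: True, d: True, p: False, v: False}
  {h: True, d: False, p: False, v: False}
  {h: True, v: True, d: True, p: False}
  {h: True, v: True, d: False, p: False}
  {h: True, p: True, d: True, v: False}
  {h: True, p: True, d: False, v: False}
  {h: True, p: True, v: True, d: True}
  {h: True, p: True, v: True, d: False}
  {d: True, h: False, p: False, v: False}
  {v: True, d: True, h: False, p: False}
  {p: True, d: True, h: False, v: False}
  {p: True, h: False, d: False, v: False}


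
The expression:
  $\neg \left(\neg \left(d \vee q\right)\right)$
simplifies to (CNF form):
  $d \vee q$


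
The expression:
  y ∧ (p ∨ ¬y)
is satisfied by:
  {p: True, y: True}


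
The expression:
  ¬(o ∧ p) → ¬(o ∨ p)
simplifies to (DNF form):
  (o ∧ p) ∨ (¬o ∧ ¬p)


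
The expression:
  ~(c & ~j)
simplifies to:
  j | ~c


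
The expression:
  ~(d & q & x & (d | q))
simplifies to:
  ~d | ~q | ~x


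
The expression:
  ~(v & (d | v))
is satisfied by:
  {v: False}


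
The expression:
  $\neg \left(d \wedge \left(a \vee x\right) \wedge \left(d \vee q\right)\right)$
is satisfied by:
  {x: False, d: False, a: False}
  {a: True, x: False, d: False}
  {x: True, a: False, d: False}
  {a: True, x: True, d: False}
  {d: True, a: False, x: False}


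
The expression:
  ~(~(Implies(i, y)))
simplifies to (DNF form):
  y | ~i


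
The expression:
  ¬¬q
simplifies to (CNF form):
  q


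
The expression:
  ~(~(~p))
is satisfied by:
  {p: False}


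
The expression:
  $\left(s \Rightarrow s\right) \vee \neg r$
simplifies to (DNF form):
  $\text{True}$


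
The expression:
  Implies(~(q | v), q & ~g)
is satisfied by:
  {q: True, v: True}
  {q: True, v: False}
  {v: True, q: False}


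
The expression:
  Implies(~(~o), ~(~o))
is always true.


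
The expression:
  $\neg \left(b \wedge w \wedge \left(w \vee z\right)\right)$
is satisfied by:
  {w: False, b: False}
  {b: True, w: False}
  {w: True, b: False}


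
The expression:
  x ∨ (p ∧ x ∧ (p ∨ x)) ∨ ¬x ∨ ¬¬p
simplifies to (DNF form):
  True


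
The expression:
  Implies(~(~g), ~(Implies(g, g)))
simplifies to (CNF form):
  ~g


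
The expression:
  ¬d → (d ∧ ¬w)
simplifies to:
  d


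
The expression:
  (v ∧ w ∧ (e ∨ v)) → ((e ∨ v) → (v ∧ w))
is always true.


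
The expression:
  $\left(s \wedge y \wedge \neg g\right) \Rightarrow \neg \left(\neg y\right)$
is always true.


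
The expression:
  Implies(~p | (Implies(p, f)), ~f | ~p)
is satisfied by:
  {p: False, f: False}
  {f: True, p: False}
  {p: True, f: False}


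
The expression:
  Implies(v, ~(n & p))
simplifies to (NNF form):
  ~n | ~p | ~v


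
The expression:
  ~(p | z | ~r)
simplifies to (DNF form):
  r & ~p & ~z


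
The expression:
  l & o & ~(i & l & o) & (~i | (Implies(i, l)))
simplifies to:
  l & o & ~i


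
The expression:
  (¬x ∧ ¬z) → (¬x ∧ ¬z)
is always true.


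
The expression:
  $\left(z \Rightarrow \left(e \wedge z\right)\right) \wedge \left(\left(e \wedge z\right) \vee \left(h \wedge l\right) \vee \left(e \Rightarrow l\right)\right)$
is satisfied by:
  {l: True, e: False, z: False}
  {e: False, z: False, l: False}
  {l: True, e: True, z: False}
  {l: True, z: True, e: True}
  {z: True, e: True, l: False}


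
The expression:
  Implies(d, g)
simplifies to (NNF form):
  g | ~d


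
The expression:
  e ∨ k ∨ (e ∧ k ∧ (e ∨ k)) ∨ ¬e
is always true.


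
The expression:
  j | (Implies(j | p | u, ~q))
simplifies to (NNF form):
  j | ~q | (~p & ~u)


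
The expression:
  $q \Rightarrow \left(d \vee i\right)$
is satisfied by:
  {i: True, d: True, q: False}
  {i: True, q: False, d: False}
  {d: True, q: False, i: False}
  {d: False, q: False, i: False}
  {i: True, d: True, q: True}
  {i: True, q: True, d: False}
  {d: True, q: True, i: False}


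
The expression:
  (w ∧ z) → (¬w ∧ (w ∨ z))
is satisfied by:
  {w: False, z: False}
  {z: True, w: False}
  {w: True, z: False}


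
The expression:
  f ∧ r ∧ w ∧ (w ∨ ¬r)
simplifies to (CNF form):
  f ∧ r ∧ w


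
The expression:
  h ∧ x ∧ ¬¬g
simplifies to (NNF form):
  g ∧ h ∧ x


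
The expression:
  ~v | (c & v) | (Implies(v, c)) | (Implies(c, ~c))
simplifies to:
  True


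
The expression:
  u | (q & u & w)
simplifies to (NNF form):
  u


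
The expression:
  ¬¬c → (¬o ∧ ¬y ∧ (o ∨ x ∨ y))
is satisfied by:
  {x: True, o: False, c: False, y: False}
  {y: False, o: False, x: False, c: False}
  {y: True, x: True, o: False, c: False}
  {y: True, o: False, x: False, c: False}
  {x: True, o: True, y: False, c: False}
  {o: True, y: False, x: False, c: False}
  {y: True, x: True, o: True, c: False}
  {y: True, o: True, x: False, c: False}
  {c: True, x: True, y: False, o: False}


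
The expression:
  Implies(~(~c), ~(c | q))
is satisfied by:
  {c: False}


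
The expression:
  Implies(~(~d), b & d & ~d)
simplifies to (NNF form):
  ~d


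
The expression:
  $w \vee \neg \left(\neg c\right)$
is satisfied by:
  {c: True, w: True}
  {c: True, w: False}
  {w: True, c: False}


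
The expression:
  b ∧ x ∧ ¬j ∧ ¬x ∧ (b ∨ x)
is never true.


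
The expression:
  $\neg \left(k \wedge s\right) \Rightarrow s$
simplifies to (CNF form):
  $s$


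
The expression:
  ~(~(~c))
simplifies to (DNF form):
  ~c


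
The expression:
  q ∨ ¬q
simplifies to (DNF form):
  True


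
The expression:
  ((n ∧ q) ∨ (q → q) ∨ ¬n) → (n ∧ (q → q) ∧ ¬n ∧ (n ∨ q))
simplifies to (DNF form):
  False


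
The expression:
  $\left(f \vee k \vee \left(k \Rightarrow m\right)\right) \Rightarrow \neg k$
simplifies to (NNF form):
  $\neg k$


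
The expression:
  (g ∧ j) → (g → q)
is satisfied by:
  {q: True, g: False, j: False}
  {g: False, j: False, q: False}
  {j: True, q: True, g: False}
  {j: True, g: False, q: False}
  {q: True, g: True, j: False}
  {g: True, q: False, j: False}
  {j: True, g: True, q: True}


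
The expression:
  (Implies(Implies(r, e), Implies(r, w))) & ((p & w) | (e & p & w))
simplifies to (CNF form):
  p & w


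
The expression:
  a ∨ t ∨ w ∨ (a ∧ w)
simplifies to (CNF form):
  a ∨ t ∨ w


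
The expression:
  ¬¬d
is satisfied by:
  {d: True}


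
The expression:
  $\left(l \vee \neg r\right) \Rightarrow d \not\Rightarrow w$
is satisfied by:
  {r: True, d: True, l: False, w: False}
  {r: True, l: False, w: False, d: False}
  {d: True, l: False, w: False, r: False}
  {r: True, w: True, d: True, l: False}
  {r: True, w: True, l: False, d: False}
  {r: True, d: True, l: True, w: False}
  {d: True, l: True, w: False, r: False}


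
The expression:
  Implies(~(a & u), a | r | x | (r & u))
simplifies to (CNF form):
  a | r | x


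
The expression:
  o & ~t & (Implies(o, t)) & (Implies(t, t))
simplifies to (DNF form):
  False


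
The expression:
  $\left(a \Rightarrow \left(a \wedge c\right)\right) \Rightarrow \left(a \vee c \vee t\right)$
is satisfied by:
  {a: True, t: True, c: True}
  {a: True, t: True, c: False}
  {a: True, c: True, t: False}
  {a: True, c: False, t: False}
  {t: True, c: True, a: False}
  {t: True, c: False, a: False}
  {c: True, t: False, a: False}


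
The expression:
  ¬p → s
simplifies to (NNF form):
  p ∨ s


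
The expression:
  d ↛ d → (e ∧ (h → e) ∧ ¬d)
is always true.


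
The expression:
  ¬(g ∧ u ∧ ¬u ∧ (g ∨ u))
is always true.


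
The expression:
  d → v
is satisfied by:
  {v: True, d: False}
  {d: False, v: False}
  {d: True, v: True}


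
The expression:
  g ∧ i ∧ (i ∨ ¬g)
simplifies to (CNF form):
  g ∧ i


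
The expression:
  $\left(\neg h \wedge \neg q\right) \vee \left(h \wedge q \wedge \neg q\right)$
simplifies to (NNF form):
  $\neg h \wedge \neg q$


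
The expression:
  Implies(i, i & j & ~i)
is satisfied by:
  {i: False}


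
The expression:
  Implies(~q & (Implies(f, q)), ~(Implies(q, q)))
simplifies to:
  f | q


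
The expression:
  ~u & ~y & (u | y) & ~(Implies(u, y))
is never true.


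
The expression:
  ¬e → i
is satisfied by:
  {i: True, e: True}
  {i: True, e: False}
  {e: True, i: False}


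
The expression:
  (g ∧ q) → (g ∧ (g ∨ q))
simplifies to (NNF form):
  True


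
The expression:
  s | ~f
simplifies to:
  s | ~f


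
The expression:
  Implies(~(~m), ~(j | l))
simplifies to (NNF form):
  ~m | (~j & ~l)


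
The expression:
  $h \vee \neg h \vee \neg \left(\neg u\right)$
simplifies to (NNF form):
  $\text{True}$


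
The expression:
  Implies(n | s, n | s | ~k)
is always true.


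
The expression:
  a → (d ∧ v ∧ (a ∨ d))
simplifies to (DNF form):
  (d ∧ v) ∨ ¬a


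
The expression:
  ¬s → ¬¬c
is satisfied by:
  {c: True, s: True}
  {c: True, s: False}
  {s: True, c: False}


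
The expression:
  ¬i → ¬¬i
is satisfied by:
  {i: True}


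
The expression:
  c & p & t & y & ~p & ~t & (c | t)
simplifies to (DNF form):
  False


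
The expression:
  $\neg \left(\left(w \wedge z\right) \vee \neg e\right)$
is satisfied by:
  {e: True, w: False, z: False}
  {e: True, z: True, w: False}
  {e: True, w: True, z: False}


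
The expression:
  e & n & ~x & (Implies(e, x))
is never true.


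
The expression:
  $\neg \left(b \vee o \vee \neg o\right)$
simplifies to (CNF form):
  $\text{False}$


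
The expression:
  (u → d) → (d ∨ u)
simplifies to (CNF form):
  d ∨ u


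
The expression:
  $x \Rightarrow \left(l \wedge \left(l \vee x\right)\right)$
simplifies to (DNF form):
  $l \vee \neg x$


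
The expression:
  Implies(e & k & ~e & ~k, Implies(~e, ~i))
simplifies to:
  True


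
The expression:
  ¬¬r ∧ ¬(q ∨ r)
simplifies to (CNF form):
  False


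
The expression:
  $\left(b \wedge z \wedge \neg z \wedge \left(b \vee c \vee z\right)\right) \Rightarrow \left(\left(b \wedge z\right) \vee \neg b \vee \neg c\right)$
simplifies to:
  $\text{True}$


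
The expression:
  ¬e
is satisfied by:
  {e: False}


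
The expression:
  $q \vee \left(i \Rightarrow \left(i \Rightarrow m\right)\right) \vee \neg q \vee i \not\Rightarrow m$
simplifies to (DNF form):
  $\text{True}$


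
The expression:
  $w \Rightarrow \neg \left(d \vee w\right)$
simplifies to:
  $\neg w$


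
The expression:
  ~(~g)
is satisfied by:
  {g: True}


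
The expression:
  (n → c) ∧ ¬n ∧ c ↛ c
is never true.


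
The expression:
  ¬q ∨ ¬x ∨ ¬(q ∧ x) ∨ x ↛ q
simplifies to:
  ¬q ∨ ¬x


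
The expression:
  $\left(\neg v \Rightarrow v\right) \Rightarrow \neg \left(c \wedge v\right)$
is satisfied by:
  {v: False, c: False}
  {c: True, v: False}
  {v: True, c: False}


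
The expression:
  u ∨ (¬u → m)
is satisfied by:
  {m: True, u: True}
  {m: True, u: False}
  {u: True, m: False}


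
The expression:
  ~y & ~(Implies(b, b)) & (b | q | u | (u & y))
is never true.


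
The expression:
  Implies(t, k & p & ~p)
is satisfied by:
  {t: False}


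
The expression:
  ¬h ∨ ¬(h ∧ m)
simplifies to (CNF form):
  ¬h ∨ ¬m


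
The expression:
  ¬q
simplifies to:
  ¬q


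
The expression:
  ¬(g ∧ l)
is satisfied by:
  {l: False, g: False}
  {g: True, l: False}
  {l: True, g: False}


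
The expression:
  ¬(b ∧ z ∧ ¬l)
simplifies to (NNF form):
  l ∨ ¬b ∨ ¬z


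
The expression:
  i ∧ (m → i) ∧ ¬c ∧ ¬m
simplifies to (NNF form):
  i ∧ ¬c ∧ ¬m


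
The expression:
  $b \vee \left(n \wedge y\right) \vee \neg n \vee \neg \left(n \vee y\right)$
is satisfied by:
  {b: True, y: True, n: False}
  {b: True, n: False, y: False}
  {y: True, n: False, b: False}
  {y: False, n: False, b: False}
  {b: True, y: True, n: True}
  {b: True, n: True, y: False}
  {y: True, n: True, b: False}


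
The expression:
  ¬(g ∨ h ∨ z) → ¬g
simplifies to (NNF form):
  True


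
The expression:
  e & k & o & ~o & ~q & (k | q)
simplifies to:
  False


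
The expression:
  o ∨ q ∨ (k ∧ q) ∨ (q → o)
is always true.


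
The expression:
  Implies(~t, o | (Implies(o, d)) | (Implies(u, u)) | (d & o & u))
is always true.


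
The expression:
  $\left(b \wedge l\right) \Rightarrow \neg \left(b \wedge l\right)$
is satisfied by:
  {l: False, b: False}
  {b: True, l: False}
  {l: True, b: False}


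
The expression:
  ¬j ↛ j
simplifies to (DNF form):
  ¬j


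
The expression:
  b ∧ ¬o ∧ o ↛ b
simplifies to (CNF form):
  False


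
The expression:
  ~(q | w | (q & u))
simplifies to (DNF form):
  ~q & ~w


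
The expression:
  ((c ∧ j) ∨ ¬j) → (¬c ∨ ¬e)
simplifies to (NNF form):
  ¬c ∨ ¬e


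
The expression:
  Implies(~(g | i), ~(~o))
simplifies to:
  g | i | o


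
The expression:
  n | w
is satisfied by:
  {n: True, w: True}
  {n: True, w: False}
  {w: True, n: False}


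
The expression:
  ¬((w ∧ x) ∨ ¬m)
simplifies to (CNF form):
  m ∧ (¬w ∨ ¬x)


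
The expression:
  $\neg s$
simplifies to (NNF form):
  $\neg s$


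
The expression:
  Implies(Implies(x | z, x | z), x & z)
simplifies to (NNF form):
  x & z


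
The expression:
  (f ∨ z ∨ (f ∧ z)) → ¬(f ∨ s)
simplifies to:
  ¬f ∧ (¬s ∨ ¬z)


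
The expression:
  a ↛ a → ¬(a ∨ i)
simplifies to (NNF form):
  True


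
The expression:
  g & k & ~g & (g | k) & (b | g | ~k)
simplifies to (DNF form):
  False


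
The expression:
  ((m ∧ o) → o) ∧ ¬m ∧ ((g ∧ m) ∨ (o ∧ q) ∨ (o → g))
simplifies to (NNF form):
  ¬m ∧ (g ∨ q ∨ ¬o)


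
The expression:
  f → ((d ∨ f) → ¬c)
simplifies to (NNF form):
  ¬c ∨ ¬f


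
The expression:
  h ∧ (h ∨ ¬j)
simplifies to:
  h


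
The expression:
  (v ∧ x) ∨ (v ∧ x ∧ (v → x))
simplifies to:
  v ∧ x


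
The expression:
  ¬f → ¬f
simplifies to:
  True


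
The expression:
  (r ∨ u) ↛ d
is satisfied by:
  {r: True, u: True, d: False}
  {r: True, d: False, u: False}
  {u: True, d: False, r: False}


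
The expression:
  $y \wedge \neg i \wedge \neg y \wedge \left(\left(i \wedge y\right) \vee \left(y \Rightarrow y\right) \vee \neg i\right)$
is never true.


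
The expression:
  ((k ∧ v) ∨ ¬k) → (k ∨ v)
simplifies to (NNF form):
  k ∨ v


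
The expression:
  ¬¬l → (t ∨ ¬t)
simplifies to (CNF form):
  True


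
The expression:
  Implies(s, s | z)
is always true.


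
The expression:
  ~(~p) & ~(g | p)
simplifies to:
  False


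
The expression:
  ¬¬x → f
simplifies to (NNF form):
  f ∨ ¬x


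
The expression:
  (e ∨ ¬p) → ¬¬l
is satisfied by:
  {l: True, p: True, e: False}
  {l: True, e: False, p: False}
  {l: True, p: True, e: True}
  {l: True, e: True, p: False}
  {p: True, e: False, l: False}


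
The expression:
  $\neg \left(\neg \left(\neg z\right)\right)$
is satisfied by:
  {z: False}


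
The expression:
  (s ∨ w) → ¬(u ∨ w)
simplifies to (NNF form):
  ¬w ∧ (¬s ∨ ¬u)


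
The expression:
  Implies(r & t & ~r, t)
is always true.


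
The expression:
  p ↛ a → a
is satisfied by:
  {a: True, p: False}
  {p: False, a: False}
  {p: True, a: True}


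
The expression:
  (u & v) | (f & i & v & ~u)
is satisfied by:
  {u: True, f: True, i: True, v: True}
  {u: True, f: True, v: True, i: False}
  {u: True, i: True, v: True, f: False}
  {u: True, v: True, i: False, f: False}
  {f: True, i: True, v: True, u: False}


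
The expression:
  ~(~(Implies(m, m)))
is always true.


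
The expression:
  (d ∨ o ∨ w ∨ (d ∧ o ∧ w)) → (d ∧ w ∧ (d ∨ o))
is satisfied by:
  {d: True, w: True, o: False}
  {d: True, w: True, o: True}
  {o: False, d: False, w: False}


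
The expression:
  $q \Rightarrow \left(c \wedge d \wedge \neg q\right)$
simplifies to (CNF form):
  $\neg q$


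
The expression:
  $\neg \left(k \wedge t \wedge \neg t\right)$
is always true.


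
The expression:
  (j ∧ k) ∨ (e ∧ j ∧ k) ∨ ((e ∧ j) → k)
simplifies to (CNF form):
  k ∨ ¬e ∨ ¬j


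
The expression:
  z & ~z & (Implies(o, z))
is never true.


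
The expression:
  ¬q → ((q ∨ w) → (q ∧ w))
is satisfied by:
  {q: True, w: False}
  {w: False, q: False}
  {w: True, q: True}


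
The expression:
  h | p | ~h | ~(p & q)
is always true.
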